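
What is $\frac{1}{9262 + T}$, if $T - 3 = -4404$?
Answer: $\frac{1}{4861} \approx 0.00020572$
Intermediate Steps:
$T = -4401$ ($T = 3 - 4404 = -4401$)
$\frac{1}{9262 + T} = \frac{1}{9262 - 4401} = \frac{1}{4861}$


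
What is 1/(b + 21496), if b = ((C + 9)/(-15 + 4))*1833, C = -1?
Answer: 11/221792 ≈ 4.9596e-5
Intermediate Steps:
b = -14664/11 (b = ((-1 + 9)/(-15 + 4))*1833 = (8/(-11))*1833 = (8*(-1/11))*1833 = -8/11*1833 = -14664/11 ≈ -1333.1)
1/(b + 21496) = 1/(-14664/11 + 21496) = 1/(221792/11) = 11/221792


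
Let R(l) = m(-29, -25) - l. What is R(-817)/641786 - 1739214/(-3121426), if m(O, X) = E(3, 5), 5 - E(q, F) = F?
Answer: 559376700623/1001643753418 ≈ 0.55846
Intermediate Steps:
E(q, F) = 5 - F
m(O, X) = 0 (m(O, X) = 5 - 1*5 = 5 - 5 = 0)
R(l) = -l (R(l) = 0 - l = -l)
R(-817)/641786 - 1739214/(-3121426) = -1*(-817)/641786 - 1739214/(-3121426) = 817*(1/641786) - 1739214*(-1/3121426) = 817/641786 + 869607/1560713 = 559376700623/1001643753418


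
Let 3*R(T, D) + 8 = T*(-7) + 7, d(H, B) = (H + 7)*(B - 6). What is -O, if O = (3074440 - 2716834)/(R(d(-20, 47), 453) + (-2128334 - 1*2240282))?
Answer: 536409/6551059 ≈ 0.081881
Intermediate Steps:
d(H, B) = (-6 + B)*(7 + H) (d(H, B) = (7 + H)*(-6 + B) = (-6 + B)*(7 + H))
R(T, D) = -1/3 - 7*T/3 (R(T, D) = -8/3 + (T*(-7) + 7)/3 = -8/3 + (-7*T + 7)/3 = -8/3 + (7 - 7*T)/3 = -8/3 + (7/3 - 7*T/3) = -1/3 - 7*T/3)
O = -536409/6551059 (O = (3074440 - 2716834)/((-1/3 - 7*(-42 - 6*(-20) + 7*47 + 47*(-20))/3) + (-2128334 - 1*2240282)) = 357606/((-1/3 - 7*(-42 + 120 + 329 - 940)/3) + (-2128334 - 2240282)) = 357606/((-1/3 - 7/3*(-533)) - 4368616) = 357606/((-1/3 + 3731/3) - 4368616) = 357606/(3730/3 - 4368616) = 357606/(-13102118/3) = 357606*(-3/13102118) = -536409/6551059 ≈ -0.081881)
-O = -1*(-536409/6551059) = 536409/6551059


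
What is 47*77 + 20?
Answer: 3639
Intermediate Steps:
47*77 + 20 = 3619 + 20 = 3639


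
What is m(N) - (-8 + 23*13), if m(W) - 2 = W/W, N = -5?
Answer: -288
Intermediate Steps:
m(W) = 3 (m(W) = 2 + W/W = 2 + 1 = 3)
m(N) - (-8 + 23*13) = 3 - (-8 + 23*13) = 3 - (-8 + 299) = 3 - 1*291 = 3 - 291 = -288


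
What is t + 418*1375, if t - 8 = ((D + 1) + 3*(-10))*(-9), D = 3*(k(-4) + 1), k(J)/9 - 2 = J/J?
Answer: 574263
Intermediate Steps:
k(J) = 27 (k(J) = 18 + 9*(J/J) = 18 + 9*1 = 18 + 9 = 27)
D = 84 (D = 3*(27 + 1) = 3*28 = 84)
t = -487 (t = 8 + ((84 + 1) + 3*(-10))*(-9) = 8 + (85 - 30)*(-9) = 8 + 55*(-9) = 8 - 495 = -487)
t + 418*1375 = -487 + 418*1375 = -487 + 574750 = 574263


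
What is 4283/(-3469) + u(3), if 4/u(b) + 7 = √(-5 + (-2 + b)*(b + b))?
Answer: -19787/10407 ≈ -1.9013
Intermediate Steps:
u(b) = 4/(-7 + √(-5 + 2*b*(-2 + b))) (u(b) = 4/(-7 + √(-5 + (-2 + b)*(b + b))) = 4/(-7 + √(-5 + (-2 + b)*(2*b))) = 4/(-7 + √(-5 + 2*b*(-2 + b))))
4283/(-3469) + u(3) = 4283/(-3469) + 4/(-7 + √(-5 - 4*3 + 2*3²)) = 4283*(-1/3469) + 4/(-7 + √(-5 - 12 + 2*9)) = -4283/3469 + 4/(-7 + √(-5 - 12 + 18)) = -4283/3469 + 4/(-7 + √1) = -4283/3469 + 4/(-7 + 1) = -4283/3469 + 4/(-6) = -4283/3469 + 4*(-⅙) = -4283/3469 - ⅔ = -19787/10407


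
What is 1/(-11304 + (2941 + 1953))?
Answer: -1/6410 ≈ -0.00015601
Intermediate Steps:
1/(-11304 + (2941 + 1953)) = 1/(-11304 + 4894) = 1/(-6410) = -1/6410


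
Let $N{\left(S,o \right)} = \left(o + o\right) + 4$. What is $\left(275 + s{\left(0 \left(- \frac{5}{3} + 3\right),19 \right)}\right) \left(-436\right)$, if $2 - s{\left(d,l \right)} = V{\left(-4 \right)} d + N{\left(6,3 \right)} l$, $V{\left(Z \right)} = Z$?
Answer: $-37932$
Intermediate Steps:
$N{\left(S,o \right)} = 4 + 2 o$ ($N{\left(S,o \right)} = 2 o + 4 = 4 + 2 o$)
$s{\left(d,l \right)} = 2 - 10 l + 4 d$ ($s{\left(d,l \right)} = 2 - \left(- 4 d + \left(4 + 2 \cdot 3\right) l\right) = 2 - \left(- 4 d + \left(4 + 6\right) l\right) = 2 - \left(- 4 d + 10 l\right) = 2 + \left(- 10 l + 4 d\right) = 2 - 10 l + 4 d$)
$\left(275 + s{\left(0 \left(- \frac{5}{3} + 3\right),19 \right)}\right) \left(-436\right) = \left(275 + \left(2 - 190 + 4 \cdot 0 \left(- \frac{5}{3} + 3\right)\right)\right) \left(-436\right) = \left(275 + \left(2 - 190 + 4 \cdot 0 \cdot \frac{4}{3}\right)\right) \left(-436\right) = \left(275 + \left(2 - 190 + 4 \cdot 0\right)\right) \left(-436\right) = \left(275 + \left(2 - 190 + 0\right)\right) \left(-436\right) = \left(275 - 188\right) \left(-436\right) = 87 \left(-436\right) = -37932$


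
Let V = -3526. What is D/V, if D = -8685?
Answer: 8685/3526 ≈ 2.4631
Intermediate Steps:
D/V = -8685/(-3526) = -8685*(-1/3526) = 8685/3526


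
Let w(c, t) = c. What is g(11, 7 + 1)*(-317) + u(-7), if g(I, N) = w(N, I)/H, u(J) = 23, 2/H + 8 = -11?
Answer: 24115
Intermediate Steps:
H = -2/19 (H = 2/(-8 - 11) = 2/(-19) = 2*(-1/19) = -2/19 ≈ -0.10526)
g(I, N) = -19*N/2 (g(I, N) = N/(-2/19) = N*(-19/2) = -19*N/2)
g(11, 7 + 1)*(-317) + u(-7) = -19*(7 + 1)/2*(-317) + 23 = -19/2*8*(-317) + 23 = -76*(-317) + 23 = 24092 + 23 = 24115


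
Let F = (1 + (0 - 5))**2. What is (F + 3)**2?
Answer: 361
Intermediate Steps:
F = 16 (F = (1 - 5)**2 = (-4)**2 = 16)
(F + 3)**2 = (16 + 3)**2 = 19**2 = 361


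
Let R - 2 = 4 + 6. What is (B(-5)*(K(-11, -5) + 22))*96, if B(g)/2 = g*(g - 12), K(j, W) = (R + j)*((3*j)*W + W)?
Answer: 2970240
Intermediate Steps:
R = 12 (R = 2 + (4 + 6) = 2 + 10 = 12)
K(j, W) = (12 + j)*(W + 3*W*j) (K(j, W) = (12 + j)*((3*j)*W + W) = (12 + j)*(3*W*j + W) = (12 + j)*(W + 3*W*j))
B(g) = 2*g*(-12 + g) (B(g) = 2*(g*(g - 12)) = 2*(g*(-12 + g)) = 2*g*(-12 + g))
(B(-5)*(K(-11, -5) + 22))*96 = ((2*(-5)*(-12 - 5))*(-5*(12 + 3*(-11)² + 37*(-11)) + 22))*96 = ((2*(-5)*(-17))*(-5*(12 + 3*121 - 407) + 22))*96 = (170*(-5*(12 + 363 - 407) + 22))*96 = (170*(-5*(-32) + 22))*96 = (170*(160 + 22))*96 = (170*182)*96 = 30940*96 = 2970240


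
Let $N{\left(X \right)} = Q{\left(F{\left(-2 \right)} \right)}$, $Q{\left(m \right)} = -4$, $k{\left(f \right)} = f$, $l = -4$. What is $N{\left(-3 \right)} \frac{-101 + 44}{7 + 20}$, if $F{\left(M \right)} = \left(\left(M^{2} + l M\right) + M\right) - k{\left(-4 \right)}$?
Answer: $\frac{76}{9} \approx 8.4444$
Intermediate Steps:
$F{\left(M \right)} = 4 + M^{2} - 3 M$ ($F{\left(M \right)} = \left(\left(M^{2} - 4 M\right) + M\right) - -4 = \left(M^{2} - 3 M\right) + 4 = 4 + M^{2} - 3 M$)
$N{\left(X \right)} = -4$
$N{\left(-3 \right)} \frac{-101 + 44}{7 + 20} = - 4 \frac{-101 + 44}{7 + 20} = - 4 \left(- \frac{57}{27}\right) = - 4 \left(\left(-57\right) \frac{1}{27}\right) = \left(-4\right) \left(- \frac{19}{9}\right) = \frac{76}{9}$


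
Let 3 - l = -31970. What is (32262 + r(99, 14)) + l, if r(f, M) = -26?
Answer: 64209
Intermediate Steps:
l = 31973 (l = 3 - 1*(-31970) = 3 + 31970 = 31973)
(32262 + r(99, 14)) + l = (32262 - 26) + 31973 = 32236 + 31973 = 64209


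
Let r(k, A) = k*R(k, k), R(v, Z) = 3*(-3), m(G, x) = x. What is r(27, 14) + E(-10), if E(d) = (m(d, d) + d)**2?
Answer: 157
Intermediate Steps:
R(v, Z) = -9
r(k, A) = -9*k (r(k, A) = k*(-9) = -9*k)
E(d) = 4*d**2 (E(d) = (d + d)**2 = (2*d)**2 = 4*d**2)
r(27, 14) + E(-10) = -9*27 + 4*(-10)**2 = -243 + 4*100 = -243 + 400 = 157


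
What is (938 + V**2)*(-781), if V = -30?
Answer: -1435478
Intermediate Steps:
(938 + V**2)*(-781) = (938 + (-30)**2)*(-781) = (938 + 900)*(-781) = 1838*(-781) = -1435478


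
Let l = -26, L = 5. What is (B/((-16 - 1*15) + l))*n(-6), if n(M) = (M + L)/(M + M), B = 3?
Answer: -1/228 ≈ -0.0043860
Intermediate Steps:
n(M) = (5 + M)/(2*M) (n(M) = (M + 5)/(M + M) = (5 + M)/((2*M)) = (5 + M)*(1/(2*M)) = (5 + M)/(2*M))
(B/((-16 - 1*15) + l))*n(-6) = (3/((-16 - 1*15) - 26))*((½)*(5 - 6)/(-6)) = (3/((-16 - 15) - 26))*((½)*(-⅙)*(-1)) = (3/(-31 - 26))*(1/12) = (3/(-57))*(1/12) = -1/57*3*(1/12) = -1/19*1/12 = -1/228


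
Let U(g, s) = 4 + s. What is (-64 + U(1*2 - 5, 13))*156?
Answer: -7332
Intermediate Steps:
(-64 + U(1*2 - 5, 13))*156 = (-64 + (4 + 13))*156 = (-64 + 17)*156 = -47*156 = -7332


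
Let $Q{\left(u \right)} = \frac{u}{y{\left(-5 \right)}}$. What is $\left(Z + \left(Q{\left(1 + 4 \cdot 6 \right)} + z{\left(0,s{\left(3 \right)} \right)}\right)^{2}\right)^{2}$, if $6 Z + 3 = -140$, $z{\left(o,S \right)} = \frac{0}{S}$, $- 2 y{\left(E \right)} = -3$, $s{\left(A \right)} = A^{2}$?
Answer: $\frac{20894041}{324} \approx 64488.0$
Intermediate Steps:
$y{\left(E \right)} = \frac{3}{2}$ ($y{\left(E \right)} = \left(- \frac{1}{2}\right) \left(-3\right) = \frac{3}{2}$)
$Q{\left(u \right)} = \frac{2 u}{3}$ ($Q{\left(u \right)} = \frac{u}{\frac{3}{2}} = u \frac{2}{3} = \frac{2 u}{3}$)
$z{\left(o,S \right)} = 0$
$Z = - \frac{143}{6}$ ($Z = - \frac{1}{2} + \frac{1}{6} \left(-140\right) = - \frac{1}{2} - \frac{70}{3} = - \frac{143}{6} \approx -23.833$)
$\left(Z + \left(Q{\left(1 + 4 \cdot 6 \right)} + z{\left(0,s{\left(3 \right)} \right)}\right)^{2}\right)^{2} = \left(- \frac{143}{6} + \left(\frac{2 \left(1 + 4 \cdot 6\right)}{3} + 0\right)^{2}\right)^{2} = \left(- \frac{143}{6} + \left(\frac{2 \left(1 + 24\right)}{3} + 0\right)^{2}\right)^{2} = \left(- \frac{143}{6} + \left(\frac{2}{3} \cdot 25 + 0\right)^{2}\right)^{2} = \left(- \frac{143}{6} + \left(\frac{50}{3} + 0\right)^{2}\right)^{2} = \left(- \frac{143}{6} + \left(\frac{50}{3}\right)^{2}\right)^{2} = \left(- \frac{143}{6} + \frac{2500}{9}\right)^{2} = \left(\frac{4571}{18}\right)^{2} = \frac{20894041}{324}$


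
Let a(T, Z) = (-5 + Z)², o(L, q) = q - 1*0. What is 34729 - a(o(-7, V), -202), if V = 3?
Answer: -8120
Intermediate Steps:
o(L, q) = q (o(L, q) = q + 0 = q)
34729 - a(o(-7, V), -202) = 34729 - (-5 - 202)² = 34729 - 1*(-207)² = 34729 - 1*42849 = 34729 - 42849 = -8120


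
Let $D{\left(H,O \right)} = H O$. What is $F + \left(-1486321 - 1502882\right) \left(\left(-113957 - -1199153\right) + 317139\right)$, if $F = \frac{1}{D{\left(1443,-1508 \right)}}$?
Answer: $- \frac{9121680482090396221}{2176044} \approx -4.1919 \cdot 10^{12}$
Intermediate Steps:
$F = - \frac{1}{2176044}$ ($F = \frac{1}{1443 \left(-1508\right)} = \frac{1}{-2176044} = - \frac{1}{2176044} \approx -4.5955 \cdot 10^{-7}$)
$F + \left(-1486321 - 1502882\right) \left(\left(-113957 - -1199153\right) + 317139\right) = - \frac{1}{2176044} + \left(-1486321 - 1502882\right) \left(\left(-113957 - -1199153\right) + 317139\right) = - \frac{1}{2176044} - 2989203 \left(\left(-113957 + 1199153\right) + 317139\right) = - \frac{1}{2176044} - 2989203 \left(1085196 + 317139\right) = - \frac{1}{2176044} - 4191863989005 = - \frac{9121680482090396221}{2176044}$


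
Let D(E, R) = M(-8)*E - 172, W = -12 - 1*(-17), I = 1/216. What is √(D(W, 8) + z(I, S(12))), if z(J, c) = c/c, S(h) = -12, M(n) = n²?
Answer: √149 ≈ 12.207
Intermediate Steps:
I = 1/216 ≈ 0.0046296
W = 5 (W = -12 + 17 = 5)
z(J, c) = 1
D(E, R) = -172 + 64*E (D(E, R) = (-8)²*E - 172 = 64*E - 172 = -172 + 64*E)
√(D(W, 8) + z(I, S(12))) = √((-172 + 64*5) + 1) = √((-172 + 320) + 1) = √(148 + 1) = √149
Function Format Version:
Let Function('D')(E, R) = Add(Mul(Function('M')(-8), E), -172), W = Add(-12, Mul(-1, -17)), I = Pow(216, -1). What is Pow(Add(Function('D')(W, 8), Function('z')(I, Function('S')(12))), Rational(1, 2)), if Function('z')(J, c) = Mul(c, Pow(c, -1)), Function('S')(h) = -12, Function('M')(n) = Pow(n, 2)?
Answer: Pow(149, Rational(1, 2)) ≈ 12.207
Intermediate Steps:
I = Rational(1, 216) ≈ 0.0046296
W = 5 (W = Add(-12, 17) = 5)
Function('z')(J, c) = 1
Function('D')(E, R) = Add(-172, Mul(64, E)) (Function('D')(E, R) = Add(Mul(Pow(-8, 2), E), -172) = Add(Mul(64, E), -172) = Add(-172, Mul(64, E)))
Pow(Add(Function('D')(W, 8), Function('z')(I, Function('S')(12))), Rational(1, 2)) = Pow(Add(Add(-172, Mul(64, 5)), 1), Rational(1, 2)) = Pow(Add(Add(-172, 320), 1), Rational(1, 2)) = Pow(Add(148, 1), Rational(1, 2)) = Pow(149, Rational(1, 2))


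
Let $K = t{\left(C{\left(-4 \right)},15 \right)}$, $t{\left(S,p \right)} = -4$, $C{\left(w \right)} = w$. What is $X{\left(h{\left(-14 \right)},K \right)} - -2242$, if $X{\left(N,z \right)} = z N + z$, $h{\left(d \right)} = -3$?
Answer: $2250$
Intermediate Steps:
$K = -4$
$X{\left(N,z \right)} = z + N z$ ($X{\left(N,z \right)} = N z + z = z + N z$)
$X{\left(h{\left(-14 \right)},K \right)} - -2242 = - 4 \left(1 - 3\right) - -2242 = \left(-4\right) \left(-2\right) + 2242 = 8 + 2242 = 2250$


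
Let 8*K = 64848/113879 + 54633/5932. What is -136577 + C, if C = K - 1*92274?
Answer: -1236759539434481/5404241824 ≈ -2.2885e+5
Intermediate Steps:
K = 6606229743/5404241824 (K = (64848/113879 + 54633/5932)/8 = (⅛)*(6606229743/675530228) = 6606229743/5404241824 ≈ 1.2224)
C = -498664403838033/5404241824 (C = 6606229743/5404241824 - 1*92274 = 6606229743/5404241824 - 92274 = -498664403838033/5404241824 ≈ -92273.)
-136577 + C = -136577 - 498664403838033/5404241824 = -1236759539434481/5404241824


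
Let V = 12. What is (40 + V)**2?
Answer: 2704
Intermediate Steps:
(40 + V)**2 = (40 + 12)**2 = 52**2 = 2704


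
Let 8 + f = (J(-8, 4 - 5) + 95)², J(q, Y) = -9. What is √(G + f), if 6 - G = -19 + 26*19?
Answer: √6919 ≈ 83.181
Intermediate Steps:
G = -469 (G = 6 - (-19 + 26*19) = 6 - (-19 + 494) = 6 - 1*475 = 6 - 475 = -469)
f = 7388 (f = -8 + (-9 + 95)² = -8 + 86² = -8 + 7396 = 7388)
√(G + f) = √(-469 + 7388) = √6919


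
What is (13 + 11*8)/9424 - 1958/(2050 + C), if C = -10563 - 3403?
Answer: 4913927/28074096 ≈ 0.17503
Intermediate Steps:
C = -13966
(13 + 11*8)/9424 - 1958/(2050 + C) = (13 + 11*8)/9424 - 1958/(2050 - 13966) = (13 + 88)*(1/9424) - 1958/(-11916) = 101*(1/9424) - 1958*(-1/11916) = 101/9424 + 979/5958 = 4913927/28074096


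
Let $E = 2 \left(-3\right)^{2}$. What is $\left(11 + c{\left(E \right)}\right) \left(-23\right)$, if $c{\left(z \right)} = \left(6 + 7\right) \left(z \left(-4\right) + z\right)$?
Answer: $15893$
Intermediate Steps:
$E = 18$ ($E = 2 \cdot 9 = 18$)
$c{\left(z \right)} = - 39 z$ ($c{\left(z \right)} = 13 \left(- 4 z + z\right) = 13 \left(- 3 z\right) = - 39 z$)
$\left(11 + c{\left(E \right)}\right) \left(-23\right) = \left(11 - 702\right) \left(-23\right) = \left(-691\right) \left(-23\right) = 15893$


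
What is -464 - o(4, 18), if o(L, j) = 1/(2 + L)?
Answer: -2785/6 ≈ -464.17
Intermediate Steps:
-464 - o(4, 18) = -464 - 1/(2 + 4) = -464 - 1/6 = -464 - 1*⅙ = -464 - ⅙ = -2785/6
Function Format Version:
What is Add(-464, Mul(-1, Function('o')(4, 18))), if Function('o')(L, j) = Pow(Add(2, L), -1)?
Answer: Rational(-2785, 6) ≈ -464.17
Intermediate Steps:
Add(-464, Mul(-1, Function('o')(4, 18))) = Add(-464, Mul(-1, Pow(Add(2, 4), -1))) = Add(-464, Mul(-1, Pow(6, -1))) = Add(-464, Mul(-1, Rational(1, 6))) = Add(-464, Rational(-1, 6)) = Rational(-2785, 6)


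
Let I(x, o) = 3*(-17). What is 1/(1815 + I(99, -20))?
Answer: 1/1764 ≈ 0.00056689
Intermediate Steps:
I(x, o) = -51
1/(1815 + I(99, -20)) = 1/(1815 - 51) = 1/1764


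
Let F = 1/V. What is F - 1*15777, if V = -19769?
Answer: -311895514/19769 ≈ -15777.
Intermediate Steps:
F = -1/19769 (F = 1/(-19769) = -1/19769 ≈ -5.0584e-5)
F - 1*15777 = -1/19769 - 1*15777 = -1/19769 - 15777 = -311895514/19769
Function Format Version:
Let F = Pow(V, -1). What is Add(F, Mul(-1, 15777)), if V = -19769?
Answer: Rational(-311895514, 19769) ≈ -15777.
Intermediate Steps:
F = Rational(-1, 19769) (F = Pow(-19769, -1) = Rational(-1, 19769) ≈ -5.0584e-5)
Add(F, Mul(-1, 15777)) = Add(Rational(-1, 19769), Mul(-1, 15777)) = Add(Rational(-1, 19769), -15777) = Rational(-311895514, 19769)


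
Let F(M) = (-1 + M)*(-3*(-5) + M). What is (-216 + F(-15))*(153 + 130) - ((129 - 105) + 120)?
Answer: -61272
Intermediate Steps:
F(M) = (-1 + M)*(15 + M)
(-216 + F(-15))*(153 + 130) - ((129 - 105) + 120) = (-216 + (-15 + (-15)**2 + 14*(-15)))*(153 + 130) - ((129 - 105) + 120) = (-216 + (-15 + 225 - 210))*283 - (24 + 120) = (-216 + 0)*283 - 1*144 = -216*283 - 144 = -61128 - 144 = -61272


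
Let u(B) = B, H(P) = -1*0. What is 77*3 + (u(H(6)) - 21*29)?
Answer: -378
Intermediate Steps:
H(P) = 0
77*3 + (u(H(6)) - 21*29) = 77*3 + (0 - 21*29) = 231 + (0 - 609) = 231 - 609 = -378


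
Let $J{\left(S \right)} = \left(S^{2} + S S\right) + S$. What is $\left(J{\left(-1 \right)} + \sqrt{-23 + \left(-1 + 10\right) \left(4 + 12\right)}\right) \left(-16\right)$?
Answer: $-192$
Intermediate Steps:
$J{\left(S \right)} = S + 2 S^{2}$ ($J{\left(S \right)} = \left(S^{2} + S^{2}\right) + S = 2 S^{2} + S = S + 2 S^{2}$)
$\left(J{\left(-1 \right)} + \sqrt{-23 + \left(-1 + 10\right) \left(4 + 12\right)}\right) \left(-16\right) = \left(- (1 + 2 \left(-1\right)) + \sqrt{-23 + \left(-1 + 10\right) \left(4 + 12\right)}\right) \left(-16\right) = \left(- (1 - 2) + \sqrt{-23 + 9 \cdot 16}\right) \left(-16\right) = \left(\left(-1\right) \left(-1\right) + \sqrt{-23 + 144}\right) \left(-16\right) = \left(1 + \sqrt{121}\right) \left(-16\right) = \left(1 + 11\right) \left(-16\right) = 12 \left(-16\right) = -192$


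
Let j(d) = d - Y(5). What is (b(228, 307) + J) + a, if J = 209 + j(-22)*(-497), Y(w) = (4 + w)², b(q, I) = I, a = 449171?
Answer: 500878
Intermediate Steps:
j(d) = -81 + d (j(d) = d - (4 + 5)² = d - 1*9² = d - 1*81 = d - 81 = -81 + d)
J = 51400 (J = 209 + (-81 - 22)*(-497) = 209 - 103*(-497) = 209 + 51191 = 51400)
(b(228, 307) + J) + a = (307 + 51400) + 449171 = 51707 + 449171 = 500878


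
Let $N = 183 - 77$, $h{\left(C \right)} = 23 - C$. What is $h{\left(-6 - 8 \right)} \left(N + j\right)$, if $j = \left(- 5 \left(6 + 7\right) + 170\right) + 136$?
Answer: $12839$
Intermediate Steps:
$N = 106$ ($N = 183 - 77 = 106$)
$j = 241$ ($j = \left(\left(-5\right) 13 + 170\right) + 136 = \left(-65 + 170\right) + 136 = 105 + 136 = 241$)
$h{\left(-6 - 8 \right)} \left(N + j\right) = \left(23 - \left(-6 - 8\right)\right) \left(106 + 241\right) = \left(23 - \left(-6 - 8\right)\right) 347 = \left(23 - -14\right) 347 = \left(23 + 14\right) 347 = 37 \cdot 347 = 12839$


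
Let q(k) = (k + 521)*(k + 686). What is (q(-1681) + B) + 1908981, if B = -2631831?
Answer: 431350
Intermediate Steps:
q(k) = (521 + k)*(686 + k)
(q(-1681) + B) + 1908981 = ((357406 + (-1681)² + 1207*(-1681)) - 2631831) + 1908981 = ((357406 + 2825761 - 2028967) - 2631831) + 1908981 = (1154200 - 2631831) + 1908981 = -1477631 + 1908981 = 431350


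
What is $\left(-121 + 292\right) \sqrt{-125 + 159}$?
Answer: $171 \sqrt{34} \approx 997.09$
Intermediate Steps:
$\left(-121 + 292\right) \sqrt{-125 + 159} = 171 \sqrt{34}$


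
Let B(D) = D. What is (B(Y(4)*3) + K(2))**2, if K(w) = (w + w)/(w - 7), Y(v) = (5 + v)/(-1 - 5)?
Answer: 2809/100 ≈ 28.090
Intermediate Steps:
Y(v) = -5/6 - v/6 (Y(v) = (5 + v)/(-6) = (5 + v)*(-1/6) = -5/6 - v/6)
K(w) = 2*w/(-7 + w) (K(w) = (2*w)/(-7 + w) = 2*w/(-7 + w))
(B(Y(4)*3) + K(2))**2 = ((-5/6 - 1/6*4)*3 + 2*2/(-7 + 2))**2 = ((-5/6 - 2/3)*3 + 2*2/(-5))**2 = (-3/2*3 + 2*2*(-1/5))**2 = (-9/2 - 4/5)**2 = (-53/10)**2 = 2809/100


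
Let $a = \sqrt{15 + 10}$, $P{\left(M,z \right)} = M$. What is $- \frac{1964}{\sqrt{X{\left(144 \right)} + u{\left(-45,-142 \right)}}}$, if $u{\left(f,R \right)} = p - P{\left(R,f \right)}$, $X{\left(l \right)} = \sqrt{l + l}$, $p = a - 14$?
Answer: $- \frac{1964}{\sqrt{133 + 12 \sqrt{2}}} \approx -160.38$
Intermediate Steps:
$a = 5$ ($a = \sqrt{25} = 5$)
$p = -9$ ($p = 5 - 14 = -9$)
$X{\left(l \right)} = \sqrt{2} \sqrt{l}$ ($X{\left(l \right)} = \sqrt{2 l} = \sqrt{2} \sqrt{l}$)
$u{\left(f,R \right)} = -9 - R$
$- \frac{1964}{\sqrt{X{\left(144 \right)} + u{\left(-45,-142 \right)}}} = - \frac{1964}{\sqrt{\sqrt{2} \sqrt{144} - -133}} = - \frac{1964}{\sqrt{\sqrt{2} \cdot 12 + \left(-9 + 142\right)}} = - \frac{1964}{\sqrt{12 \sqrt{2} + 133}} = - \frac{1964}{\sqrt{133 + 12 \sqrt{2}}}$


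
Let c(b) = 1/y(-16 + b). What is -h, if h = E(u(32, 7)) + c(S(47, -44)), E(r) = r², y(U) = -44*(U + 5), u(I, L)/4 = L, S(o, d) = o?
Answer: -1241855/1584 ≈ -784.00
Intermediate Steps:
u(I, L) = 4*L
y(U) = -220 - 44*U (y(U) = -44*(5 + U) = -220 - 44*U)
c(b) = 1/(484 - 44*b) (c(b) = 1/(-220 - 44*(-16 + b)) = 1/(-220 + (704 - 44*b)) = 1/(484 - 44*b))
h = 1241855/1584 (h = (4*7)² - 1/(-484 + 44*47) = 28² - 1/(-484 + 2068) = 784 - 1/1584 = 1241855/1584 ≈ 784.00)
-h = -1*1241855/1584 = -1241855/1584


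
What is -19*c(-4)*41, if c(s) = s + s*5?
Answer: 18696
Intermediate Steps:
c(s) = 6*s (c(s) = s + 5*s = 6*s)
-19*c(-4)*41 = -114*(-4)*41 = -19*(-24)*41 = 456*41 = 18696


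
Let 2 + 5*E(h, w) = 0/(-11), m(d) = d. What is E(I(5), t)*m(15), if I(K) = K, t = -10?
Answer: -6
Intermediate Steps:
E(h, w) = -⅖ (E(h, w) = -⅖ + (0/(-11))/5 = -⅖ + (0*(-1/11))/5 = -⅖ + (⅕)*0 = -⅖ + 0 = -⅖)
E(I(5), t)*m(15) = -⅖*15 = -6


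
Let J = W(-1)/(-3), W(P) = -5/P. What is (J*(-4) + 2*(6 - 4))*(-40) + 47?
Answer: -1139/3 ≈ -379.67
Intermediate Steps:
J = -5/3 (J = -5/(-1)/(-3) = -5*(-1)*(-⅓) = 5*(-⅓) = -5/3 ≈ -1.6667)
(J*(-4) + 2*(6 - 4))*(-40) + 47 = (-5/3*(-4) + 2*(6 - 4))*(-40) + 47 = (20/3 + 2*2)*(-40) + 47 = (20/3 + 4)*(-40) + 47 = (32/3)*(-40) + 47 = -1280/3 + 47 = -1139/3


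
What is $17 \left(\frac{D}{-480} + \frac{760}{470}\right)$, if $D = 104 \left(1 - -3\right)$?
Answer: $\frac{8993}{705} \approx 12.756$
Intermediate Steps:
$D = 416$ ($D = 104 \left(1 + 3\right) = 104 \cdot 4 = 416$)
$17 \left(\frac{D}{-480} + \frac{760}{470}\right) = 17 \left(\frac{416}{-480} + \frac{760}{470}\right) = 17 \left(416 \left(- \frac{1}{480}\right) + 760 \cdot \frac{1}{470}\right) = 17 \left(- \frac{13}{15} + \frac{76}{47}\right) = 17 \cdot \frac{529}{705} = \frac{8993}{705}$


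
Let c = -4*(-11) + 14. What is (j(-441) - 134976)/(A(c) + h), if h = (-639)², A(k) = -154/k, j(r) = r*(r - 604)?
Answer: 9450201/11841232 ≈ 0.79808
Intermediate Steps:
j(r) = r*(-604 + r)
c = 58 (c = 44 + 14 = 58)
h = 408321
(j(-441) - 134976)/(A(c) + h) = (-441*(-604 - 441) - 134976)/(-154/58 + 408321) = (-441*(-1045) - 134976)/(-154*1/58 + 408321) = (460845 - 134976)/(-77/29 + 408321) = 325869/(11841232/29) = 325869*(29/11841232) = 9450201/11841232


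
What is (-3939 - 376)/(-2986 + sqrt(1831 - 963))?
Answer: 6442295/4457664 + 4315*sqrt(217)/4457664 ≈ 1.4595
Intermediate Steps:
(-3939 - 376)/(-2986 + sqrt(1831 - 963)) = -4315/(-2986 + sqrt(868)) = -4315/(-2986 + 2*sqrt(217))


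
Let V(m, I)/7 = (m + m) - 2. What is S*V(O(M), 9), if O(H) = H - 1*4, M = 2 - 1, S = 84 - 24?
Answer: -3360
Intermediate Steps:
S = 60
M = 1
O(H) = -4 + H (O(H) = H - 4 = -4 + H)
V(m, I) = -14 + 14*m (V(m, I) = 7*((m + m) - 2) = 7*(2*m - 2) = 7*(-2 + 2*m) = -14 + 14*m)
S*V(O(M), 9) = 60*(-14 + 14*(-4 + 1)) = 60*(-14 + 14*(-3)) = 60*(-14 - 42) = 60*(-56) = -3360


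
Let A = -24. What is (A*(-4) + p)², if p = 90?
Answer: 34596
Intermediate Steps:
(A*(-4) + p)² = (-24*(-4) + 90)² = (96 + 90)² = 186² = 34596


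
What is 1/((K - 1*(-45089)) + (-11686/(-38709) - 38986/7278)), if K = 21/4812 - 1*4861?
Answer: 75314243268/3029361008593379 ≈ 2.4861e-5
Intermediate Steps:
K = -7797037/1604 (K = 21*(1/4812) - 4861 = 7/1604 - 4861 = -7797037/1604 ≈ -4861.0)
1/((K - 1*(-45089)) + (-11686/(-38709) - 38986/7278)) = 1/((-7797037/1604 - 1*(-45089)) + (-11686/(-38709) - 38986/7278)) = 1/((-7797037/1604 + 45089) + (-11686*(-1/38709) - 38986*1/7278)) = 1/(64525719/1604 + (11686/38709 - 19493/3639)) = 1/(64525719/1604 - 237343061/46954017) = 1/(3029361008593379/75314243268) = 75314243268/3029361008593379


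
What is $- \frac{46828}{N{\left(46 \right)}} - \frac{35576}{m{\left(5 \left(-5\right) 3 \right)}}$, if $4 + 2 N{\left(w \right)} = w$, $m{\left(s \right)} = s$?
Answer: $- \frac{921668}{525} \approx -1755.6$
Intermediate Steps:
$N{\left(w \right)} = -2 + \frac{w}{2}$
$- \frac{46828}{N{\left(46 \right)}} - \frac{35576}{m{\left(5 \left(-5\right) 3 \right)}} = - \frac{46828}{-2 + \frac{1}{2} \cdot 46} - \frac{35576}{5 \left(-5\right) 3} = - \frac{46828}{-2 + 23} - \frac{35576}{\left(-25\right) 3} = - \frac{46828}{21} - \frac{35576}{-75} = \left(-46828\right) \frac{1}{21} - - \frac{35576}{75} = - \frac{46828}{21} + \frac{35576}{75} = - \frac{921668}{525}$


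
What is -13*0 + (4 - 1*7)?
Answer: -3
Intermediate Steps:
-13*0 + (4 - 1*7) = 0 + (4 - 7) = 0 - 3 = -3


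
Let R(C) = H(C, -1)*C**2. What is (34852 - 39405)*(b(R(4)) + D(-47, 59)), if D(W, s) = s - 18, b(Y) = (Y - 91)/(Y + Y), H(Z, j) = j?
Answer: -6460707/32 ≈ -2.0190e+5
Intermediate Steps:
R(C) = -C**2
b(Y) = (-91 + Y)/(2*Y) (b(Y) = (-91 + Y)/((2*Y)) = (-91 + Y)*(1/(2*Y)) = (-91 + Y)/(2*Y))
D(W, s) = -18 + s
(34852 - 39405)*(b(R(4)) + D(-47, 59)) = (34852 - 39405)*((-91 - 1*4**2)/(2*((-1*4**2))) + (-18 + 59)) = -4553*((-91 - 1*16)/(2*((-1*16))) + 41) = -4553*((1/2)*(-91 - 16)/(-16) + 41) = -4553*((1/2)*(-1/16)*(-107) + 41) = -4553*(107/32 + 41) = -4553*1419/32 = -6460707/32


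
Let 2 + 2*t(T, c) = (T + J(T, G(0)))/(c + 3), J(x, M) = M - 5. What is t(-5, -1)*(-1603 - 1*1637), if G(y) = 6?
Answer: 6480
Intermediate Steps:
J(x, M) = -5 + M
t(T, c) = -1 + (1 + T)/(2*(3 + c)) (t(T, c) = -1 + ((T + (-5 + 6))/(c + 3))/2 = -1 + ((T + 1)/(3 + c))/2 = -1 + ((1 + T)/(3 + c))/2 = -1 + (1 + T)/(2*(3 + c)))
t(-5, -1)*(-1603 - 1*1637) = ((-5 - 5 - 2*(-1))/(2*(3 - 1)))*(-1603 - 1*1637) = ((½)*(-5 - 5 + 2)/2)*(-1603 - 1637) = ((½)*(½)*(-8))*(-3240) = -2*(-3240) = 6480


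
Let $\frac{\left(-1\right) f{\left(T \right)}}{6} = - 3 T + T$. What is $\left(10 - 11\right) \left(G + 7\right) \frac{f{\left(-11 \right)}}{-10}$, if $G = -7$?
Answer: $0$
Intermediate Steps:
$f{\left(T \right)} = 12 T$ ($f{\left(T \right)} = - 6 \left(- 3 T + T\right) = - 6 \left(- 2 T\right) = 12 T$)
$\left(10 - 11\right) \left(G + 7\right) \frac{f{\left(-11 \right)}}{-10} = \left(10 - 11\right) \left(-7 + 7\right) \frac{12 \left(-11\right)}{-10} = \left(-1\right) 0 \left(\left(-132\right) \left(- \frac{1}{10}\right)\right) = 0 \cdot \frac{66}{5} = 0$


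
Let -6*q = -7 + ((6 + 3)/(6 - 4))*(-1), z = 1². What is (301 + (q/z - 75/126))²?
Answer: 71656225/784 ≈ 91398.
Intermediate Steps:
z = 1
q = 23/12 (q = -(-7 + ((6 + 3)/(6 - 4))*(-1))/6 = -(-7 + (9/2)*(-1))/6 = -(-7 - 9/2)/6 = -⅙*(-23/2) = 23/12 ≈ 1.9167)
(301 + (q/z - 75/126))² = (301 + ((23/12)/1 - 75/126))² = (301 + ((23/12)*1 - 75*1/126))² = (301 + (23/12 - 25/42))² = (301 + 37/28)² = (8465/28)² = 71656225/784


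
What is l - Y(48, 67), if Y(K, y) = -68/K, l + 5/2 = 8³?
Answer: 6131/12 ≈ 510.92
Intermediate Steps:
l = 1019/2 (l = -5/2 + 8³ = -5/2 + 512 = 1019/2 ≈ 509.50)
l - Y(48, 67) = 1019/2 - (-68)/48 = 1019/2 - 1*(-17/12) = 1019/2 + 17/12 = 6131/12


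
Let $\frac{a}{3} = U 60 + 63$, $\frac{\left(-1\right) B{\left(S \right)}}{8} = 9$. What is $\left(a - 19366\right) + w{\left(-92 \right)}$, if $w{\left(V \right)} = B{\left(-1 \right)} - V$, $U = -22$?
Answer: $-23117$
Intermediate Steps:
$B{\left(S \right)} = -72$ ($B{\left(S \right)} = \left(-8\right) 9 = -72$)
$w{\left(V \right)} = -72 - V$
$a = -3771$ ($a = 3 \left(\left(-22\right) 60 + 63\right) = 3 \left(-1320 + 63\right) = 3 \left(-1257\right) = -3771$)
$\left(a - 19366\right) + w{\left(-92 \right)} = \left(-3771 - 19366\right) - -20 = -23137 + \left(-72 + 92\right) = -23137 + 20 = -23117$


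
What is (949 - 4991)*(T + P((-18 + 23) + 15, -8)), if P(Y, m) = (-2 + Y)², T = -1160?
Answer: 3379112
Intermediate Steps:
(949 - 4991)*(T + P((-18 + 23) + 15, -8)) = (949 - 4991)*(-1160 + (-2 + ((-18 + 23) + 15))²) = -4042*(-1160 + (-2 + (5 + 15))²) = -4042*(-1160 + (-2 + 20)²) = -4042*(-1160 + 18²) = -4042*(-1160 + 324) = -4042*(-836) = 3379112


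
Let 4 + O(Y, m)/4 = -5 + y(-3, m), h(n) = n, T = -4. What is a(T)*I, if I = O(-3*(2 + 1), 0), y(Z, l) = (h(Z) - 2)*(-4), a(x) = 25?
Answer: 1100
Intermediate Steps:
y(Z, l) = 8 - 4*Z (y(Z, l) = (Z - 2)*(-4) = (-2 + Z)*(-4) = 8 - 4*Z)
O(Y, m) = 44 (O(Y, m) = -16 + 4*(-5 + (8 - 4*(-3))) = -16 + 4*(-5 + (8 + 12)) = -16 + 4*(-5 + 20) = -16 + 4*15 = -16 + 60 = 44)
I = 44
a(T)*I = 25*44 = 1100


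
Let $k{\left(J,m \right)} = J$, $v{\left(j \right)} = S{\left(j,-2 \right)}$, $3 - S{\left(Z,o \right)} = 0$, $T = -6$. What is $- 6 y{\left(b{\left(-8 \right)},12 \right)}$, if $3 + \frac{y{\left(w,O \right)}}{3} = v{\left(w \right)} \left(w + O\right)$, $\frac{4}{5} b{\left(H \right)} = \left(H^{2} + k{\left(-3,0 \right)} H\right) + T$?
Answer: $-6129$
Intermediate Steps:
$S{\left(Z,o \right)} = 3$ ($S{\left(Z,o \right)} = 3 - 0 = 3 + 0 = 3$)
$v{\left(j \right)} = 3$
$b{\left(H \right)} = - \frac{15}{2} - \frac{15 H}{4} + \frac{5 H^{2}}{4}$ ($b{\left(H \right)} = \frac{5 \left(\left(H^{2} - 3 H\right) - 6\right)}{4} = \frac{5 \left(-6 + H^{2} - 3 H\right)}{4} = - \frac{15}{2} - \frac{15 H}{4} + \frac{5 H^{2}}{4}$)
$y{\left(w,O \right)} = -9 + 9 O + 9 w$ ($y{\left(w,O \right)} = -9 + 3 \cdot 3 \left(w + O\right) = -9 + 3 \cdot 3 \left(O + w\right) = -9 + 3 \left(3 O + 3 w\right) = -9 + \left(9 O + 9 w\right) = -9 + 9 O + 9 w$)
$- 6 y{\left(b{\left(-8 \right)},12 \right)} = - 6 \left(-9 + 9 \cdot 12 + 9 \left(- \frac{15}{2} - -30 + \frac{5 \left(-8\right)^{2}}{4}\right)\right) = - 6 \left(-9 + 108 + 9 \left(- \frac{15}{2} + 30 + \frac{5}{4} \cdot 64\right)\right) = - 6 \left(-9 + 108 + 9 \left(- \frac{15}{2} + 30 + 80\right)\right) = - 6 \left(-9 + 108 + 9 \cdot \frac{205}{2}\right) = - 6 \left(-9 + 108 + \frac{1845}{2}\right) = \left(-6\right) \frac{2043}{2} = -6129$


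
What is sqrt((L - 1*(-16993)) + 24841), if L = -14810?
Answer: 4*sqrt(1689) ≈ 164.39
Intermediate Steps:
sqrt((L - 1*(-16993)) + 24841) = sqrt((-14810 - 1*(-16993)) + 24841) = sqrt((-14810 + 16993) + 24841) = sqrt(2183 + 24841) = sqrt(27024) = 4*sqrt(1689)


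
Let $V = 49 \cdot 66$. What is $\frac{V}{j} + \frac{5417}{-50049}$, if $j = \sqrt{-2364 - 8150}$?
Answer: $- \frac{5417}{50049} - \frac{231 i \sqrt{10514}}{751} \approx -0.10823 - 31.54 i$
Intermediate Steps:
$V = 3234$
$j = i \sqrt{10514}$ ($j = \sqrt{-10514} = i \sqrt{10514} \approx 102.54 i$)
$\frac{V}{j} + \frac{5417}{-50049} = \frac{3234}{i \sqrt{10514}} + \frac{5417}{-50049} = 3234 \left(- \frac{i \sqrt{10514}}{10514}\right) + 5417 \left(- \frac{1}{50049}\right) = - \frac{231 i \sqrt{10514}}{751} - \frac{5417}{50049} = - \frac{5417}{50049} - \frac{231 i \sqrt{10514}}{751}$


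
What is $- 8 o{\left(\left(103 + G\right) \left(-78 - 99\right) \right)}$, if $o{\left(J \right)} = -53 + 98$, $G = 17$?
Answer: $-360$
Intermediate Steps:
$o{\left(J \right)} = 45$
$- 8 o{\left(\left(103 + G\right) \left(-78 - 99\right) \right)} = \left(-8\right) 45 = -360$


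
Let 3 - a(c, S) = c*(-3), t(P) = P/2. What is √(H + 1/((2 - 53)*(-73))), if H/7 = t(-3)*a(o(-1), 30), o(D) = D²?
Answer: 2*I*√218305551/3723 ≈ 7.9372*I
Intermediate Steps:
t(P) = P/2 (t(P) = P*(½) = P/2)
a(c, S) = 3 + 3*c (a(c, S) = 3 - c*(-3) = 3 - (-3)*c = 3 + 3*c)
H = -63 (H = 7*(((½)*(-3))*(3 + 3*(-1)²)) = 7*(-3*(3 + 3*1)/2) = 7*(-3*(3 + 3)/2) = 7*(-3/2*6) = 7*(-9) = -63)
√(H + 1/((2 - 53)*(-73))) = √(-63 + 1/((2 - 53)*(-73))) = √(-63 + 1/(-51*(-73))) = √(-63 + 1/3723) = √(-234548/3723) = 2*I*√218305551/3723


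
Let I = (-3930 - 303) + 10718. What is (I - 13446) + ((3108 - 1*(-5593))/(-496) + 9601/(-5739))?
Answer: -19869489919/2846544 ≈ -6980.2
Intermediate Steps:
I = 6485 (I = -4233 + 10718 = 6485)
(I - 13446) + ((3108 - 1*(-5593))/(-496) + 9601/(-5739)) = (6485 - 13446) + ((3108 - 1*(-5593))/(-496) + 9601/(-5739)) = -6961 + ((3108 + 5593)*(-1/496) + 9601*(-1/5739)) = -6961 + (8701*(-1/496) - 9601/5739) = -6961 + (-8701/496 - 9601/5739) = -6961 - 54697135/2846544 = -19869489919/2846544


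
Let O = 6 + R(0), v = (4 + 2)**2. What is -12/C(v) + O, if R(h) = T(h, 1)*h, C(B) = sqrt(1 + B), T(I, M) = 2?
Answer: 6 - 12*sqrt(37)/37 ≈ 4.0272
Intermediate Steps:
v = 36 (v = 6**2 = 36)
R(h) = 2*h
O = 6 (O = 6 + 2*0 = 6 + 0 = 6)
-12/C(v) + O = -12/sqrt(1 + 36) + 6 = -12/sqrt(37) + 6 = (sqrt(37)/37)*(-12) + 6 = -12*sqrt(37)/37 + 6 = 6 - 12*sqrt(37)/37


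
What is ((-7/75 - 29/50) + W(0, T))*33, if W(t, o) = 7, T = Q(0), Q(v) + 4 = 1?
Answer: 10439/50 ≈ 208.78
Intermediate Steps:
Q(v) = -3 (Q(v) = -4 + 1 = -3)
T = -3
((-7/75 - 29/50) + W(0, T))*33 = ((-7/75 - 29/50) + 7)*33 = (-101/150 + 7)*33 = (949/150)*33 = 10439/50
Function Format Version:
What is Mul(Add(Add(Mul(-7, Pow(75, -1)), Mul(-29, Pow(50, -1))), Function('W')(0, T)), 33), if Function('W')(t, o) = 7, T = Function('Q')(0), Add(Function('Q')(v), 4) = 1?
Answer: Rational(10439, 50) ≈ 208.78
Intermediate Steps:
Function('Q')(v) = -3 (Function('Q')(v) = Add(-4, 1) = -3)
T = -3
Mul(Add(Add(Mul(-7, Pow(75, -1)), Mul(-29, Pow(50, -1))), Function('W')(0, T)), 33) = Mul(Add(Add(Mul(-7, Pow(75, -1)), Mul(-29, Pow(50, -1))), 7), 33) = Mul(Add(Add(Mul(-7, Rational(1, 75)), Mul(-29, Rational(1, 50))), 7), 33) = Mul(Add(Add(Rational(-7, 75), Rational(-29, 50)), 7), 33) = Mul(Add(Rational(-101, 150), 7), 33) = Mul(Rational(949, 150), 33) = Rational(10439, 50)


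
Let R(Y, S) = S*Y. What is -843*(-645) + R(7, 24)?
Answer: 543903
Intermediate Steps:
-843*(-645) + R(7, 24) = -843*(-645) + 24*7 = 543735 + 168 = 543903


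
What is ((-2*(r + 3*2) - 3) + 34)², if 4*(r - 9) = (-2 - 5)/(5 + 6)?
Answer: 841/484 ≈ 1.7376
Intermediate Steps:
r = 389/44 (r = 9 + ((-2 - 5)/(5 + 6))/4 = 9 + (-7/11)/4 = 9 + (-7*1/11)/4 = 9 + (¼)*(-7/11) = 9 - 7/44 = 389/44 ≈ 8.8409)
((-2*(r + 3*2) - 3) + 34)² = ((-2*(389/44 + 3*2) - 3) + 34)² = ((-2*(389/44 + 6) - 3) + 34)² = ((-2*653/44 - 3) + 34)² = ((-653/22 - 3) + 34)² = (-719/22 + 34)² = (29/22)² = 841/484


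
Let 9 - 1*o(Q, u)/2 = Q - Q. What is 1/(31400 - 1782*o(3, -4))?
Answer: -1/676 ≈ -0.0014793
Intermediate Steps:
o(Q, u) = 18 (o(Q, u) = 18 - 2*(Q - Q) = 18 - 2*0 = 18 + 0 = 18)
1/(31400 - 1782*o(3, -4)) = 1/(31400 - 1782*18) = 1/(31400 - 297*108) = 1/(31400 - 32076) = 1/(-676) = -1/676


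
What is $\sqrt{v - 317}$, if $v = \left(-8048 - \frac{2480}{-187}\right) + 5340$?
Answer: $\frac{i \sqrt{105317465}}{187} \approx 54.879 i$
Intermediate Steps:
$v = - \frac{503916}{187}$ ($v = \left(-8048 - - \frac{2480}{187}\right) + 5340 = \left(-8048 + \frac{2480}{187}\right) + 5340 = - \frac{1502496}{187} + 5340 = - \frac{503916}{187} \approx -2694.7$)
$\sqrt{v - 317} = \sqrt{- \frac{503916}{187} - 317} = \sqrt{- \frac{563195}{187}} = \frac{i \sqrt{105317465}}{187}$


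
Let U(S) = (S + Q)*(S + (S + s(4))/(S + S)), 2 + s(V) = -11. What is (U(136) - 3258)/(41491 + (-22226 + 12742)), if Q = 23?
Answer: 1671703/2901968 ≈ 0.57606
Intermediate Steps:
s(V) = -13 (s(V) = -2 - 11 = -13)
U(S) = (23 + S)*(S + (-13 + S)/(2*S)) (U(S) = (S + 23)*(S + (S - 13)/(S + S)) = (23 + S)*(S + (-13 + S)/((2*S))) = (23 + S)*(S + (-13 + S)*(1/(2*S))) = (23 + S)*(S + (-13 + S)/(2*S)))
(U(136) - 3258)/(41491 + (-22226 + 12742)) = ((5 + 136**2 - 299/2/136 + (47/2)*136) - 3258)/(41491 + (-22226 + 12742)) = ((5 + 18496 - 299/2*1/136 + 3196) - 3258)/(41491 - 9484) = ((5 + 18496 - 299/272 + 3196) - 3258)/32007 = (5901285/272 - 3258)*(1/32007) = (5015109/272)*(1/32007) = 1671703/2901968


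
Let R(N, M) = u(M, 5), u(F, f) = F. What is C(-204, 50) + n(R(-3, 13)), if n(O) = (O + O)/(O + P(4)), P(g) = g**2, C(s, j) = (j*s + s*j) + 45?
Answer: -590269/29 ≈ -20354.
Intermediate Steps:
C(s, j) = 45 + 2*j*s (C(s, j) = (j*s + j*s) + 45 = 2*j*s + 45 = 45 + 2*j*s)
R(N, M) = M
n(O) = 2*O/(16 + O) (n(O) = (O + O)/(O + 4**2) = (2*O)/(O + 16) = (2*O)/(16 + O) = 2*O/(16 + O))
C(-204, 50) + n(R(-3, 13)) = (45 + 2*50*(-204)) + 2*13/(16 + 13) = (45 - 20400) + 2*13/29 = -20355 + 2*13*(1/29) = -20355 + 26/29 = -590269/29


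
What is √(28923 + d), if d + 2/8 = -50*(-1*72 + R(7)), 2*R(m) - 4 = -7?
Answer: √130391/2 ≈ 180.55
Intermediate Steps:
R(m) = -3/2 (R(m) = 2 + (½)*(-7) = 2 - 7/2 = -3/2)
d = 14699/4 (d = -¼ - 50*(-1*72 - 3/2) = -¼ - 50*(-72 - 3/2) = -¼ - 50*(-147/2) = -¼ + 3675 = 14699/4 ≈ 3674.8)
√(28923 + d) = √(28923 + 14699/4) = √(130391/4) = √130391/2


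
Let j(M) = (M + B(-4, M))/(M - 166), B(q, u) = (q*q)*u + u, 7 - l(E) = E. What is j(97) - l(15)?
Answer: -398/23 ≈ -17.304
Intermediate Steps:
l(E) = 7 - E
B(q, u) = u + u*q² (B(q, u) = q²*u + u = u*q² + u = u + u*q²)
j(M) = 18*M/(-166 + M) (j(M) = (M + M*(1 + (-4)²))/(M - 166) = (M + M*(1 + 16))/(-166 + M) = (M + M*17)/(-166 + M) = (M + 17*M)/(-166 + M) = (18*M)/(-166 + M) = 18*M/(-166 + M))
j(97) - l(15) = 18*97/(-166 + 97) - (7 - 1*15) = 18*97/(-69) - (7 - 15) = 18*97*(-1/69) - 1*(-8) = -582/23 + 8 = -398/23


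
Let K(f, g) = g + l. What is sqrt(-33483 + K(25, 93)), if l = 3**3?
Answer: 3*I*sqrt(3707) ≈ 182.66*I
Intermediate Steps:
l = 27
K(f, g) = 27 + g (K(f, g) = g + 27 = 27 + g)
sqrt(-33483 + K(25, 93)) = sqrt(-33483 + (27 + 93)) = sqrt(-33483 + 120) = sqrt(-33363) = 3*I*sqrt(3707)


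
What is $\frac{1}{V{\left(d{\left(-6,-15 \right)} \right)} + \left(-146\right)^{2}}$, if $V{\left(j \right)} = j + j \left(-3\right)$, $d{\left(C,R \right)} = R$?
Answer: $\frac{1}{21346} \approx 4.6847 \cdot 10^{-5}$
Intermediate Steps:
$V{\left(j \right)} = - 2 j$ ($V{\left(j \right)} = j - 3 j = - 2 j$)
$\frac{1}{V{\left(d{\left(-6,-15 \right)} \right)} + \left(-146\right)^{2}} = \frac{1}{\left(-2\right) \left(-15\right) + \left(-146\right)^{2}} = \frac{1}{30 + 21316} = \frac{1}{21346}$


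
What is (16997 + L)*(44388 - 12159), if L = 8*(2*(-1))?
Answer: 547280649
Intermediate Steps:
L = -16 (L = 8*(-2) = -16)
(16997 + L)*(44388 - 12159) = (16997 - 16)*(44388 - 12159) = 16981*32229 = 547280649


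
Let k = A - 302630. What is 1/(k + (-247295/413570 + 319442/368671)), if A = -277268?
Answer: -30494253094/17683548192477813 ≈ -1.7244e-6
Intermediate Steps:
k = -579898 (k = -277268 - 302630 = -579898)
1/(k + (-247295/413570 + 319442/368671)) = 1/(-579898 + (-247295/413570 + 319442/368671)) = 1/(-579898 + (-247295*1/413570 + 319442*(1/368671))) = 1/(-579898 + (-49459/82714 + 319442/368671)) = 1/(-579898 + 8188226599/30494253094) = 1/(-17683548192477813/30494253094) = -30494253094/17683548192477813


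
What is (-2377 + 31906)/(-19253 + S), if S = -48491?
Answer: -29529/67744 ≈ -0.43589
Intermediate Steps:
(-2377 + 31906)/(-19253 + S) = (-2377 + 31906)/(-19253 - 48491) = 29529/(-67744) = 29529*(-1/67744) = -29529/67744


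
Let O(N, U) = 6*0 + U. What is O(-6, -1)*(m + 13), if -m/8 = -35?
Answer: -293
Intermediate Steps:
O(N, U) = U (O(N, U) = 0 + U = U)
m = 280 (m = -8*(-35) = 280)
O(-6, -1)*(m + 13) = -(280 + 13) = -1*293 = -293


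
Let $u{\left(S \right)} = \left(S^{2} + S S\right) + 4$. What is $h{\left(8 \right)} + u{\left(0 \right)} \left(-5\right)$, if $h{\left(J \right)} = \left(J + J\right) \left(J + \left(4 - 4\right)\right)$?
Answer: $108$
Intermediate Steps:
$h{\left(J \right)} = 2 J^{2}$ ($h{\left(J \right)} = 2 J \left(J + 0\right) = 2 J J = 2 J^{2}$)
$u{\left(S \right)} = 4 + 2 S^{2}$ ($u{\left(S \right)} = \left(S^{2} + S^{2}\right) + 4 = 2 S^{2} + 4 = 4 + 2 S^{2}$)
$h{\left(8 \right)} + u{\left(0 \right)} \left(-5\right) = 2 \cdot 8^{2} + \left(4 + 2 \cdot 0^{2}\right) \left(-5\right) = 2 \cdot 64 + \left(4 + 2 \cdot 0\right) \left(-5\right) = 128 + \left(4 + 0\right) \left(-5\right) = 128 + 4 \left(-5\right) = 128 - 20 = 108$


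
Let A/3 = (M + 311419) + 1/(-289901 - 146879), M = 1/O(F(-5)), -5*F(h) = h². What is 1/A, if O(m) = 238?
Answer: 51976820/48559708577553 ≈ 1.0704e-6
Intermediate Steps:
F(h) = -h²/5
M = 1/238 ≈ 0.0042017
A = 48559708577553/51976820 (A = 3*((1/238 + 311419) + 1/(-289901 - 146879)) = 3*(74117723/238 + 1/(-436780)) = 3*(74117723/238 - 1/436780) = 3*(16186569525851/51976820) = 48559708577553/51976820 ≈ 9.3426e+5)
1/A = 1/(48559708577553/51976820) = 51976820/48559708577553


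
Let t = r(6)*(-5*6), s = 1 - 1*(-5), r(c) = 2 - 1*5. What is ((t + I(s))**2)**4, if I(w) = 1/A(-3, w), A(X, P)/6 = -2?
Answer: 1837263966425479287178561/429981696 ≈ 4.2729e+15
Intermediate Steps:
A(X, P) = -12 (A(X, P) = 6*(-2) = -12)
r(c) = -3 (r(c) = 2 - 5 = -3)
s = 6 (s = 1 + 5 = 6)
I(w) = -1/12 (I(w) = 1/(-12) = -1/12)
t = 90 (t = -(-15)*6 = -3*(-30) = 90)
((t + I(s))**2)**4 = ((90 - 1/12)**2)**4 = ((1079/12)**2)**4 = (1164241/144)**4 = 1837263966425479287178561/429981696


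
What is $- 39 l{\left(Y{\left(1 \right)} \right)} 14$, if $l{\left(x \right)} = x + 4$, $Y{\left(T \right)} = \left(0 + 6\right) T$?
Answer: $-5460$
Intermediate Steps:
$Y{\left(T \right)} = 6 T$
$l{\left(x \right)} = 4 + x$
$- 39 l{\left(Y{\left(1 \right)} \right)} 14 = - 39 \left(4 + 6 \cdot 1\right) 14 = - 39 \left(4 + 6\right) 14 = \left(-39\right) 10 \cdot 14 = \left(-390\right) 14 = -5460$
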